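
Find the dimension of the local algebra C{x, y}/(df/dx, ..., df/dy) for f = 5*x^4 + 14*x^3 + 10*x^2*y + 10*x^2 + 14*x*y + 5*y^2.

The Hessian of f at 0 has rank 2. Corank 0: nondegenerate Morse point, so A_1.

1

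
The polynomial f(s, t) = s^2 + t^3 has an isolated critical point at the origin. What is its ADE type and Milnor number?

Type A_{2}, Milnor number mu = 2.

The Hessian of f at 0 is [[2, 0], [0, 0]] with rank 1, so corank 1. A Groebner basis of the Jacobian ideal J(f) in C{s,t} is {t^2, s}; counting standard monomials gives mu = 2. Corank 1: A-series; mu = 2 gives A_2.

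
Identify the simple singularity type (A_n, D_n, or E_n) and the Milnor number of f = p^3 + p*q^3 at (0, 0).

The Hessian of f at 0 has rank 0. Corank 2; j^3 = p^3 is a perfect cube, so E-series; the 4-jet and mu = 7 give E_7.

Type E7, Milnor number mu = 7.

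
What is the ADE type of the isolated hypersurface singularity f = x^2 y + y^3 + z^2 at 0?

D_{4}

The Hessian of f at 0 has rank 1. Corank 2; j^3 = y*(x^2 + y^2) splits into three distinct lines over C (the quadratic factor has nonzero discriminant), so D_4.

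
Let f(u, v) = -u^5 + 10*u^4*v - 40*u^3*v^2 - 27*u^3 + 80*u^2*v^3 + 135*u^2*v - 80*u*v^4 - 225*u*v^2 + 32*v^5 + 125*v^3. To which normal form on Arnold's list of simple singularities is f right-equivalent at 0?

E_{8}

The Hessian of f at 0 has rank 0. Corank 2; j^3 = -(3*u - 5*v)^3 is a perfect cube, so E-series; the 5-jet and mu = 8 give E_8.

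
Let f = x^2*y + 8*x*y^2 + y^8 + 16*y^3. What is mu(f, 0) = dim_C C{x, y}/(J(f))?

9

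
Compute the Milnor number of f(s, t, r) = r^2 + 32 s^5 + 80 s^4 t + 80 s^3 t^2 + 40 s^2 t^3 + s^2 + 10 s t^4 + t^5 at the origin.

The Hessian of f at 0 is [[2, 0, 0], [0, 0, 0], [0, 0, 2]] with rank 2, so corank 1. A Groebner basis of the Jacobian ideal J(f) in C{s,t,r} is {t^4, s, r}; counting standard monomials gives mu = 4. Corank 1: A-series; mu = 4 gives A_4.

4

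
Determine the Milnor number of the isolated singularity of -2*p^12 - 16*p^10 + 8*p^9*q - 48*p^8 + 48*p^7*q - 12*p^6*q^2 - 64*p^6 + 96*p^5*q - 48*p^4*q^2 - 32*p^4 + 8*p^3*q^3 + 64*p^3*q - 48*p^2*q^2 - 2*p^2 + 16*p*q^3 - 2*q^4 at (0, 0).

3

The Hessian of f at 0 is [[-4, 0], [0, 0]] with rank 1, so corank 1. A Groebner basis of the Jacobian ideal J(f) in C{p,q} is {q^3, p}; counting standard monomials gives mu = 3. Corank 1: A-series; mu = 3 gives A_3.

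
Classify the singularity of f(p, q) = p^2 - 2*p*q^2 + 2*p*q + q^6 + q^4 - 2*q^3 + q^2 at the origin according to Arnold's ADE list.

A5

The Hessian of f at 0 has rank 1. Corank 1: A-series; mu = 5 gives A_5.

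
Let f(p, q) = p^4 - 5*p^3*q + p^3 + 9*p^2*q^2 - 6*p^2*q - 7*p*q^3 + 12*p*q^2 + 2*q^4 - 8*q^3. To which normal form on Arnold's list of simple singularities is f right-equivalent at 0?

E_{7}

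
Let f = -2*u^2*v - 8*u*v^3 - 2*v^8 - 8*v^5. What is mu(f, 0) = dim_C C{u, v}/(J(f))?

9

The Hessian of f at 0 has rank 0. Corank 2; j^3 = -2*u^2*v has shape L^2 M (L != M), so D-series; mu = 9 gives D_9.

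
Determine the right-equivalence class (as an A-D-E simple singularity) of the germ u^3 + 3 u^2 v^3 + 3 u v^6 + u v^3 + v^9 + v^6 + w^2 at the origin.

The Hessian of f at 0 has rank 1. Corank 2; j^3 = u^3 is a perfect cube, so E-series; the 4-jet and mu = 7 give E_7.

E7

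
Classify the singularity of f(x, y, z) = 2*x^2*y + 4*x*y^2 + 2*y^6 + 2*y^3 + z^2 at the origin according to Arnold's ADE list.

D_7

The Hessian of f at 0 has rank 1. Corank 2; j^3 = 2*y*(x + y)^2 has shape L^2 M (L != M), so D-series; mu = 7 gives D_7.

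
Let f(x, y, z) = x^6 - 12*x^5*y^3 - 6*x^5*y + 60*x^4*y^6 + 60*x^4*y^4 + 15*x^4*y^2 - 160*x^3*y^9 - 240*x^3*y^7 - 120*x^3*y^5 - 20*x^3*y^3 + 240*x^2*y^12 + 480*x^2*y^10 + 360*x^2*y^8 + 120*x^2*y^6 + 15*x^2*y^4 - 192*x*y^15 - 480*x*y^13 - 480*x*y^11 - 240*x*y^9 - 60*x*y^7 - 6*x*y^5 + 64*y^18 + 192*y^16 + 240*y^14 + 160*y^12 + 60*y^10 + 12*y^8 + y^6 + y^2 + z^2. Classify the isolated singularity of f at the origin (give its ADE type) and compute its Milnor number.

Type A5, Milnor number mu = 5.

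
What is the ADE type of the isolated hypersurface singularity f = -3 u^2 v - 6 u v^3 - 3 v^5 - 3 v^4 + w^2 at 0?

The Hessian of f at 0 has rank 1. Corank 2; j^3 = -3*u^2*v has shape L^2 M (L != M), so D-series; mu = 5 gives D_5.

D_{5}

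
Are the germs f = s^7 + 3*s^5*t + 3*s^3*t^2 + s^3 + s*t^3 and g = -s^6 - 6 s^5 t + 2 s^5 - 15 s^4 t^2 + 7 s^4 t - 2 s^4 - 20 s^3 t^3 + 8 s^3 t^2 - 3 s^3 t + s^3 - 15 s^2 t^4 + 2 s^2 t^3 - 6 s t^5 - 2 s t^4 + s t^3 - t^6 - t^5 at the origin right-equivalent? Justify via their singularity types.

Yes.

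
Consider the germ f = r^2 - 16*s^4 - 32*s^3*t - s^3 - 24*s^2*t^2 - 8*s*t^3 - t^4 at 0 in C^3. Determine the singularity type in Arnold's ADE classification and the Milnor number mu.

The Hessian of f at 0 has rank 1. Corank 2; j^3 = -s^3 is a perfect cube, so E-series; the 4-jet and mu = 6 give E_6.

Type E6, Milnor number mu = 6.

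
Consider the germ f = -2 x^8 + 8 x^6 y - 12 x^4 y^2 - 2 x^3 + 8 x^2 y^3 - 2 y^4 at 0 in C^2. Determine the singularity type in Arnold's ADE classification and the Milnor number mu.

Type E_6, Milnor number mu = 6.

The Hessian of f at 0 has rank 0. Corank 2; j^3 = -2*x^3 is a perfect cube, so E-series; the 4-jet and mu = 6 give E_6.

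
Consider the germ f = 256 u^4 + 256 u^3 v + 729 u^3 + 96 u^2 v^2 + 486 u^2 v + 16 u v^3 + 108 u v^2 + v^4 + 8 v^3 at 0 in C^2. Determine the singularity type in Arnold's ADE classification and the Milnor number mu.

Type E_{6}, Milnor number mu = 6.

The Hessian of f at 0 has rank 0. Corank 2; j^3 = (9*u + 2*v)^3 is a perfect cube, so E-series; the 4-jet and mu = 6 give E_6.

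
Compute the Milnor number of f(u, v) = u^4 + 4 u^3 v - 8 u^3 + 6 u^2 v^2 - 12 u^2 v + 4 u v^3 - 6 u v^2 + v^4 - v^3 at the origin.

6

The Hessian of f at 0 has rank 0. Corank 2; j^3 = -(2*u + v)^3 is a perfect cube, so E-series; the 4-jet and mu = 6 give E_6.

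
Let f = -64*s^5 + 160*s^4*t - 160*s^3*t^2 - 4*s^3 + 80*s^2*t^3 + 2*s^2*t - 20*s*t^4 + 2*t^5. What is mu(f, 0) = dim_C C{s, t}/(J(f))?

The Hessian of f at 0 has rank 0. Corank 2; j^3 = -2*s^2*(2*s - t) has shape L^2 M (L != M), so D-series; mu = 6 gives D_6.

6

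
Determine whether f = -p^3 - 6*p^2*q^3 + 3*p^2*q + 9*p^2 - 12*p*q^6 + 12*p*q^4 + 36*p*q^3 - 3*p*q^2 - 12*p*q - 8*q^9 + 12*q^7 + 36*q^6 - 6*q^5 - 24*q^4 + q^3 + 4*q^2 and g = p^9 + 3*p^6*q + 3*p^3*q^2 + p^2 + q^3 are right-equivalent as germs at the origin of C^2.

Yes.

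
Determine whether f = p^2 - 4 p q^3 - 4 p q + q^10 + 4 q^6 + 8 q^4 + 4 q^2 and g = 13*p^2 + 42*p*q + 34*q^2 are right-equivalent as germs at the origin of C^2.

No.

The Hessian of f at 0 has rank 1. Corank 1: A-series; mu = 9 gives A_9. The Hessian of g at 0 has rank 2. Corank 0: nondegenerate Morse point, so A_1. f is A_9 but g is A_1, hence not right-equivalent.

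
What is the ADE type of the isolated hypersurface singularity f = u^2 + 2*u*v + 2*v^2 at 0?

The Hessian of f at 0 has rank 2. Corank 0: nondegenerate Morse point, so A_1.

A_1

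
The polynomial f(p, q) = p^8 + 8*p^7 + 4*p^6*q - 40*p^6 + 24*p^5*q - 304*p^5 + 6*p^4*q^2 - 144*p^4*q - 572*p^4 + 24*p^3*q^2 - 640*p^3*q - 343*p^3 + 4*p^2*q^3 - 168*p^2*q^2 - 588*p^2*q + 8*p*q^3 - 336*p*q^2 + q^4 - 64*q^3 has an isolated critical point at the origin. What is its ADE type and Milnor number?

Type E6, Milnor number mu = 6.

The Hessian of f at 0 is [[0, 0], [0, 0]] with rank 0, so corank 2. A Groebner basis of the Jacobian ideal J(f) in C{p,q} is {p^3 - 147*p^2/8 - 21*p*q - 6*q^2, p^2*q + 539*p^2/16 + 77*p*q/2 + 11*q^2, -7889*p^2/128 + p*q^2 - 1127*p*q/16 - 161*q^2/8, 7203*p^2/64 + 1029*p*q/8 + q^3 + 147*q^2/4}; counting standard monomials gives mu = 6. Corank 2; j^3 = -(7*p + 4*q)^3 is a perfect cube, so E-series; the 4-jet and mu = 6 give E_6.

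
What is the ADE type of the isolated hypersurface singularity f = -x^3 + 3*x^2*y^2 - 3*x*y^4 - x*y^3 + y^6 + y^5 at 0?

The Hessian of f at 0 has rank 0. Corank 2; j^3 = -x^3 is a perfect cube, so E-series; the 4-jet and mu = 7 give E_7.

E_{7}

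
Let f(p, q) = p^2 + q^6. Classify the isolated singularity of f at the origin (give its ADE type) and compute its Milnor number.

Type A_{5}, Milnor number mu = 5.

The Hessian of f at 0 is [[2, 0], [0, 0]] with rank 1, so corank 1. A Groebner basis of the Jacobian ideal J(f) in C{p,q} is {q^5, p}; counting standard monomials gives mu = 5. Corank 1: A-series; mu = 5 gives A_5.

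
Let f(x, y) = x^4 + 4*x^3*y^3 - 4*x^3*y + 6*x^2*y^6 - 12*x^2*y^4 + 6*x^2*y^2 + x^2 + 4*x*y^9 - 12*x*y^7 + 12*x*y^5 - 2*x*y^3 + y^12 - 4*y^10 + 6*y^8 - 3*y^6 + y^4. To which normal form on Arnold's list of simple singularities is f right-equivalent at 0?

A_{3}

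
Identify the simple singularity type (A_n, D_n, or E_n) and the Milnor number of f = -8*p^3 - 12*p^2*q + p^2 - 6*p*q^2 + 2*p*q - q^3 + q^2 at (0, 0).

Type A2, Milnor number mu = 2.

The Hessian of f at 0 has rank 1. Corank 1: A-series; mu = 2 gives A_2.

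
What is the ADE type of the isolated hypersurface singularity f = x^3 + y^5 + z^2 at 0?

E8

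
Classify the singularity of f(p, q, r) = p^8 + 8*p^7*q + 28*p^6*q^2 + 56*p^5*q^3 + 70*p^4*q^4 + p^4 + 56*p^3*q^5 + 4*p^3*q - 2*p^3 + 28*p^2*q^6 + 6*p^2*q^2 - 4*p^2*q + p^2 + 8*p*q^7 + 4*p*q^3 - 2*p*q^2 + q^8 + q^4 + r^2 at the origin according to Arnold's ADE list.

A_{7}

The Hessian of f at 0 has rank 2. Corank 1: A-series; mu = 7 gives A_7.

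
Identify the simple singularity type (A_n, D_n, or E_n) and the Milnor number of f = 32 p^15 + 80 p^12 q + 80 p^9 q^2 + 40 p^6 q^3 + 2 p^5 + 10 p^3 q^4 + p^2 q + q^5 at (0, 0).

Type D_{6}, Milnor number mu = 6.

The Hessian of f at 0 has rank 0. Corank 2; j^3 = p^2*q has shape L^2 M (L != M), so D-series; mu = 6 gives D_6.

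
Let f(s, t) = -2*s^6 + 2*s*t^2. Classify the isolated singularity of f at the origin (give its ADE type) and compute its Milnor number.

Type D_{7}, Milnor number mu = 7.

The Hessian of f at 0 is [[0, 0], [0, 0]] with rank 0, so corank 2. A Groebner basis of the Jacobian ideal J(f) in C{s,t} is {s^5 - t^2/6, t^3, s*t}; counting standard monomials gives mu = 7. Corank 2; j^3 = 2*s*t^2 has shape L^2 M (L != M), so D-series; mu = 7 gives D_7.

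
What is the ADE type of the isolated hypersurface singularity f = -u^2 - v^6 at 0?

The Hessian of f at 0 has rank 1. Corank 1: A-series; mu = 5 gives A_5.

A_5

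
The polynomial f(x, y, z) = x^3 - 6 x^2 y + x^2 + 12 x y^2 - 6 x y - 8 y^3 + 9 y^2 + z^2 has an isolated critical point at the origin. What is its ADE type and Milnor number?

Type A2, Milnor number mu = 2.

The Hessian of f at 0 is [[2, -6, 0], [-6, 18, 0], [0, 0, 2]] with rank 2, so corank 1. A Groebner basis of the Jacobian ideal J(f) in C{x,y,z} is {y^2, x - 3*y, z}; counting standard monomials gives mu = 2. Corank 1: A-series; mu = 2 gives A_2.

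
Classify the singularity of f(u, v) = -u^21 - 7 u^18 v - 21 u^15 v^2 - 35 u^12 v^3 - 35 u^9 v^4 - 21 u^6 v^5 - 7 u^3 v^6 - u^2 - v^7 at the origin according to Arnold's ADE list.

The Hessian of f at 0 is [[-2, 0], [0, 0]] with rank 1, so corank 1. A Groebner basis of the Jacobian ideal J(f) in C{u,v} is {v^6, u}; counting standard monomials gives mu = 6. Corank 1: A-series; mu = 6 gives A_6.

A_{6}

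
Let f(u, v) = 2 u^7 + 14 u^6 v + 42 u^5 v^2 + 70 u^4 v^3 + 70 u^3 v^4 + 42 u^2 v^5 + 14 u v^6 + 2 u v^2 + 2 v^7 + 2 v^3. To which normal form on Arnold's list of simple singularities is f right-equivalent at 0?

D_{8}

The Hessian of f at 0 has rank 0. Corank 2; j^3 = 2*v^2*(u + v) has shape L^2 M (L != M), so D-series; mu = 8 gives D_8.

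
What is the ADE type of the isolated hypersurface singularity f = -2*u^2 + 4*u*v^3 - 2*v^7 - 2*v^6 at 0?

A_{6}

The Hessian of f at 0 is [[-4, 0], [0, 0]] with rank 1, so corank 1. A Groebner basis of the Jacobian ideal J(f) in C{u,v} is {-u + v^3, u^2}; counting standard monomials gives mu = 6. Corank 1: A-series; mu = 6 gives A_6.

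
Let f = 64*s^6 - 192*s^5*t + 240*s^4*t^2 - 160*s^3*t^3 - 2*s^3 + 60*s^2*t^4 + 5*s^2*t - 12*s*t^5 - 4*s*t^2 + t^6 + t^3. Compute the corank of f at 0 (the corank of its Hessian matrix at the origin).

The Hessian at 0 is [[0, 0], [0, 0]] of rank 0; hence corank 2.

2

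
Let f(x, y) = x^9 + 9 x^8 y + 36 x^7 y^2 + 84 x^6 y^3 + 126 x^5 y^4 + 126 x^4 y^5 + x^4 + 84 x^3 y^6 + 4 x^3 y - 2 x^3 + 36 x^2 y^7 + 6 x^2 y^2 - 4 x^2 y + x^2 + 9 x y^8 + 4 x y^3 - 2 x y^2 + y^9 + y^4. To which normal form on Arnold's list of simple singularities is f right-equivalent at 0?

A_8

The Hessian of f at 0 has rank 1. Corank 1: A-series; mu = 8 gives A_8.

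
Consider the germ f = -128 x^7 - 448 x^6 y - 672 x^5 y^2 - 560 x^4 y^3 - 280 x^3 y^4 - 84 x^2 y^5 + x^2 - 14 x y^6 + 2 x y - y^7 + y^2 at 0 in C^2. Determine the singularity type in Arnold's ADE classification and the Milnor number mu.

The Hessian of f at 0 is [[2, 2], [2, 2]] with rank 1, so corank 1. A Groebner basis of the Jacobian ideal J(f) in C{x,y} is {y^6, x + y}; counting standard monomials gives mu = 6. Corank 1: A-series; mu = 6 gives A_6.

Type A_6, Milnor number mu = 6.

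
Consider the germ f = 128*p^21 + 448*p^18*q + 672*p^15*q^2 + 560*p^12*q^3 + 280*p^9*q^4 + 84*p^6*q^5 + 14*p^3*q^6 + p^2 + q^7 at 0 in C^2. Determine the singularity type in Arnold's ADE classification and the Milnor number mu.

Type A_6, Milnor number mu = 6.

The Hessian of f at 0 has rank 1. Corank 1: A-series; mu = 6 gives A_6.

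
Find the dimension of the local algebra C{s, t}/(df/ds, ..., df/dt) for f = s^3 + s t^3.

7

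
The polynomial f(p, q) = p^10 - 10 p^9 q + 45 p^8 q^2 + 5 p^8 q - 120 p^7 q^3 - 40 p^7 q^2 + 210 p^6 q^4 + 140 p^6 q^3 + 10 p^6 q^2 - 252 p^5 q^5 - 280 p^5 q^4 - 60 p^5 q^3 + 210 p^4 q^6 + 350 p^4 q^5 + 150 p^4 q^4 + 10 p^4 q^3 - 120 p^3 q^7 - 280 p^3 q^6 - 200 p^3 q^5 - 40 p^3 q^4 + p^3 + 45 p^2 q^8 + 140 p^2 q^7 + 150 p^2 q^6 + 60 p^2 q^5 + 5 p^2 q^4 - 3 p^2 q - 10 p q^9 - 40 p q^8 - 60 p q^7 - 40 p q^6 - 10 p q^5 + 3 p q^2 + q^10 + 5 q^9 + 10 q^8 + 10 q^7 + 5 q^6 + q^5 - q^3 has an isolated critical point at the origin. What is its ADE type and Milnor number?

The Hessian of f at 0 has rank 0. Corank 2; j^3 = (p - q)^3 is a perfect cube, so E-series; the 5-jet and mu = 8 give E_8.

Type E_8, Milnor number mu = 8.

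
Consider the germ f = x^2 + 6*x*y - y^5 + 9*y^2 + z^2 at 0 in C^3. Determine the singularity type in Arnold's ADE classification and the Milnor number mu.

The Hessian of f at 0 is [[2, 6, 0], [6, 18, 0], [0, 0, 2]] with rank 2, so corank 1. A Groebner basis of the Jacobian ideal J(f) in C{x,y,z} is {y^4, x + 3*y, z}; counting standard monomials gives mu = 4. Corank 1: A-series; mu = 4 gives A_4.

Type A_{4}, Milnor number mu = 4.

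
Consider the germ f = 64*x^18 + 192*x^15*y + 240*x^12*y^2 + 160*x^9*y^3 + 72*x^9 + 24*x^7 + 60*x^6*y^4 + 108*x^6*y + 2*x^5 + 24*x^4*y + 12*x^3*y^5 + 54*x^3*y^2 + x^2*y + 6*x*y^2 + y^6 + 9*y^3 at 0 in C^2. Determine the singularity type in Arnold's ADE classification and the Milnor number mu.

The Hessian of f at 0 is [[0, 0], [0, 0]] with rank 0, so corank 2. A Groebner basis of the Jacobian ideal J(f) in C{x,y} is {-x*y/162 + y^4 - y^2/54, x^3 + 729*x^2 + 4374*x*y + 27*y^3 + 6561*y^2, x^2*y - 162*x^2 - 972*x*y - 9*y^3 - 1458*y^2, 27*x^2 + x*y^2 + 162*x*y + 3*y^3 + 243*y^2}; counting standard monomials gives mu = 7. Corank 2; j^3 = y*(x + 3*y)^2 has shape L^2 M (L != M), so D-series; mu = 7 gives D_7.

Type D7, Milnor number mu = 7.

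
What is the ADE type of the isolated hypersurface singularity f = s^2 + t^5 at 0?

A4

The Hessian of f at 0 has rank 1. Corank 1: A-series; mu = 4 gives A_4.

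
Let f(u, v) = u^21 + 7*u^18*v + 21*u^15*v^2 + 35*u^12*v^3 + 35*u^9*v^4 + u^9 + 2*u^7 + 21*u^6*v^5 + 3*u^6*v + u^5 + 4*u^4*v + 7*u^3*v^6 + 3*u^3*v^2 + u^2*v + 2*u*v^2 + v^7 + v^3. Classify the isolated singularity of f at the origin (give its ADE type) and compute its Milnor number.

Type D_{8}, Milnor number mu = 8.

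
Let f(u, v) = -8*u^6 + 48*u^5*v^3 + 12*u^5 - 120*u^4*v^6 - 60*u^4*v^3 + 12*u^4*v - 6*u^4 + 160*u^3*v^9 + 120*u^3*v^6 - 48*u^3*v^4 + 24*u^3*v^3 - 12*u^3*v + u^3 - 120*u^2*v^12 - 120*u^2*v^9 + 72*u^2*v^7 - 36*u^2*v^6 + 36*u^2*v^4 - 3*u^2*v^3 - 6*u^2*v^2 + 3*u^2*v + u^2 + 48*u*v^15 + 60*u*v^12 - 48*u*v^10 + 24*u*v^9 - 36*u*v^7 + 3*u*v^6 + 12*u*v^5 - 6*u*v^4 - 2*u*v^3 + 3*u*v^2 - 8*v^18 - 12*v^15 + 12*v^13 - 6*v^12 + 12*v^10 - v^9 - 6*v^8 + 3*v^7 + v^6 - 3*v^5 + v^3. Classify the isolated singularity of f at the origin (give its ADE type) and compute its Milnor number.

Type A_2, Milnor number mu = 2.

The Hessian of f at 0 is [[2, 0], [0, 0]] with rank 1, so corank 1. A Groebner basis of the Jacobian ideal J(f) in C{u,v} is {v^2, u}; counting standard monomials gives mu = 2. Corank 1: A-series; mu = 2 gives A_2.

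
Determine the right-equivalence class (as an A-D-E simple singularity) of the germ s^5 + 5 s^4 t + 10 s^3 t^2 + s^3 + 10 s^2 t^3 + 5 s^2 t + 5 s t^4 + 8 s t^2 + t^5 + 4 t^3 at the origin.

D6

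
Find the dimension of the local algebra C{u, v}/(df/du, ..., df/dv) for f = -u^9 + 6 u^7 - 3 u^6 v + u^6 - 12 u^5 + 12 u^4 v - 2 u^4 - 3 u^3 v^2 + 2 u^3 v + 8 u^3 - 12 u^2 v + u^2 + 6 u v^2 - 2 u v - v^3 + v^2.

2

The Hessian of f at 0 has rank 1. Corank 1: A-series; mu = 2 gives A_2.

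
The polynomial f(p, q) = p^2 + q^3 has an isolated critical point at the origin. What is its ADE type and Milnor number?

Type A_{2}, Milnor number mu = 2.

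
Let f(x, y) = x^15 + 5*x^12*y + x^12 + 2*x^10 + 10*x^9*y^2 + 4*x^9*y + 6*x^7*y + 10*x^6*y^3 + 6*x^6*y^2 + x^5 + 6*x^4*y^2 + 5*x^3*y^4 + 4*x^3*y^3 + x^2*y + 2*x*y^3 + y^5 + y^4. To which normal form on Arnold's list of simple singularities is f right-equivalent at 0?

D_5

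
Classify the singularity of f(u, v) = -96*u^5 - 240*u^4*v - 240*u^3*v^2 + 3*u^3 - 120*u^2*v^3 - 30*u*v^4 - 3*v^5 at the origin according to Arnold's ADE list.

E_{8}

The Hessian of f at 0 has rank 0. Corank 2; j^3 = 3*u^3 is a perfect cube, so E-series; the 5-jet and mu = 8 give E_8.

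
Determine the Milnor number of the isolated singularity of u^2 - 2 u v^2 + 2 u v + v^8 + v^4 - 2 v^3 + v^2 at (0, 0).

7

The Hessian of f at 0 is [[2, 2], [2, 2]] with rank 1, so corank 1. A Groebner basis of the Jacobian ideal J(f) in C{u,v} is {u^4 - 6*u^3 - 14*u^2*v - 11*u^2 - 14*u*v - 3*u - 3*v, u^3*v + 3*u^3 + 6*u^2*v + 4*u^2 + 5*u*v + u + v, -u + v^2 - v}; counting standard monomials gives mu = 7. Corank 1: A-series; mu = 7 gives A_7.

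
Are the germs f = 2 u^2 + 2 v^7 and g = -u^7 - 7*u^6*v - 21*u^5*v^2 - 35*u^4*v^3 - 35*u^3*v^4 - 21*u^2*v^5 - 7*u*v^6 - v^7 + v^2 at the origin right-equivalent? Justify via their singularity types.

Yes.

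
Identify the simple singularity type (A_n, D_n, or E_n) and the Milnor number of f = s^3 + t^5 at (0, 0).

Type E_8, Milnor number mu = 8.

The Hessian of f at 0 has rank 0. Corank 2; j^3 = s^3 is a perfect cube, so E-series; the 5-jet and mu = 8 give E_8.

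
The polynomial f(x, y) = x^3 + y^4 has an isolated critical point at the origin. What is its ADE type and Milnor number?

Type E_{6}, Milnor number mu = 6.

The Hessian of f at 0 is [[0, 0], [0, 0]] with rank 0, so corank 2. A Groebner basis of the Jacobian ideal J(f) in C{x,y} is {y^3, x^2}; counting standard monomials gives mu = 6. Corank 2; j^3 = x^3 is a perfect cube, so E-series; the 4-jet and mu = 6 give E_6.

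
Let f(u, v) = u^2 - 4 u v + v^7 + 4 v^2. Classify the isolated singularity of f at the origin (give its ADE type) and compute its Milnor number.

Type A_6, Milnor number mu = 6.

The Hessian of f at 0 is [[2, -4], [-4, 8]] with rank 1, so corank 1. A Groebner basis of the Jacobian ideal J(f) in C{u,v} is {v^6, u - 2*v}; counting standard monomials gives mu = 6. Corank 1: A-series; mu = 6 gives A_6.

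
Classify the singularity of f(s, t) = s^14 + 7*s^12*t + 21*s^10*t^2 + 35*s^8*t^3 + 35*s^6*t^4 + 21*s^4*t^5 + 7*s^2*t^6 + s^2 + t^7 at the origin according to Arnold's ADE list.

A6

The Hessian of f at 0 has rank 1. Corank 1: A-series; mu = 6 gives A_6.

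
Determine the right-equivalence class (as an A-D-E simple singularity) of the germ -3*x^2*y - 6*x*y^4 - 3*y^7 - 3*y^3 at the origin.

D_4

The Hessian of f at 0 has rank 0. Corank 2; j^3 = -3*y*(x^2 + y^2) splits into three distinct lines over C (the quadratic factor has nonzero discriminant), so D_4.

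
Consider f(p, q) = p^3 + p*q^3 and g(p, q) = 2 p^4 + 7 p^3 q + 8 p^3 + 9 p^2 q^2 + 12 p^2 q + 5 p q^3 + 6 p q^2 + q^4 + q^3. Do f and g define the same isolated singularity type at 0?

Yes.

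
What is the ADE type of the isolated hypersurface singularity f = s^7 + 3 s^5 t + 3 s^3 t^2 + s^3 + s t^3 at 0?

E_{7}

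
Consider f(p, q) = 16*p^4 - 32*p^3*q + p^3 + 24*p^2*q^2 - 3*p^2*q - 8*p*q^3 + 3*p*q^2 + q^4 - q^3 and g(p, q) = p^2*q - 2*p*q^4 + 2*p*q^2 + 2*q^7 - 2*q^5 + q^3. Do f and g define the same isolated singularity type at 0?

The Hessian of f at 0 is [[0, 0], [0, 0]] with rank 0, so corank 2. A Groebner basis of the Jacobian ideal J(f) in C{p,q} is {q^4, p*q^2 - 5*q^3/6, p^2 - 2*p*q + q^2}; counting standard monomials gives mu = 6. Corank 2; j^3 = (p - q)^3 is a perfect cube, so E-series; the 4-jet and mu = 6 give E_6. The Hessian of g at 0 is [[0, 0], [0, 0]] with rank 0, so corank 2. A Groebner basis of the Jacobian ideal J(g) in C{p,q} is {p^2/6 + p*q^3 + 4*p*q/3 + 7*q^2/6, -p*q + q^4 - q^2, p^3 - 3*p*q^2 - 2*q^3, p^2*q + 2*p*q^2 + q^3}; counting standard monomials gives mu = 8. Corank 2; j^3 = q*(p + q)^2 has shape L^2 M (L != M), so D-series; mu = 8 gives D_8. f is E_6 but g is D_8, hence not right-equivalent.

No.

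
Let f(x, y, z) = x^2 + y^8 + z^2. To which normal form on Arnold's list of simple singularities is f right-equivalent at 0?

The Hessian of f at 0 is [[2, 0, 0], [0, 0, 0], [0, 0, 2]] with rank 2, so corank 1. A Groebner basis of the Jacobian ideal J(f) in C{x,y,z} is {y^7, x, z}; counting standard monomials gives mu = 7. Corank 1: A-series; mu = 7 gives A_7.

A7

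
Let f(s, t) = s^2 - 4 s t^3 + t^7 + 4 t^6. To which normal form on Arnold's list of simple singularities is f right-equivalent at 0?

The Hessian of f at 0 has rank 1. Corank 1: A-series; mu = 6 gives A_6.

A6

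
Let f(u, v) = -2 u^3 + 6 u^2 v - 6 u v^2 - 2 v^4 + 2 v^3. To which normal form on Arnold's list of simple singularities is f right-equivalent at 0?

E_6

The Hessian of f at 0 is [[0, 0], [0, 0]] with rank 0, so corank 2. A Groebner basis of the Jacobian ideal J(f) in C{u,v} is {v^3, u^2 - 2*u*v + v^2}; counting standard monomials gives mu = 6. Corank 2; j^3 = -2*(u - v)^3 is a perfect cube, so E-series; the 4-jet and mu = 6 give E_6.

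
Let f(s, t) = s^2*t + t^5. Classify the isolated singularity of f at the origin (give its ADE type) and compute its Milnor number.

Type D_{6}, Milnor number mu = 6.

The Hessian of f at 0 is [[0, 0], [0, 0]] with rank 0, so corank 2. A Groebner basis of the Jacobian ideal J(f) in C{s,t} is {s^2/5 + t^4, s^3, s*t}; counting standard monomials gives mu = 6. Corank 2; j^3 = s^2*t has shape L^2 M (L != M), so D-series; mu = 6 gives D_6.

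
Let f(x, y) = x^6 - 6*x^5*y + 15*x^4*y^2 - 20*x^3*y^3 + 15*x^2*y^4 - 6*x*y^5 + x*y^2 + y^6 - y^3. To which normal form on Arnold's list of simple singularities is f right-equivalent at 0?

D_7

The Hessian of f at 0 is [[0, 0], [0, 0]] with rank 0, so corank 2. A Groebner basis of the Jacobian ideal J(f) in C{x,y} is {x^5 + y^2/6, y^3, x*y - y^2}; counting standard monomials gives mu = 7. Corank 2; j^3 = y^2*(x - y) has shape L^2 M (L != M), so D-series; mu = 7 gives D_7.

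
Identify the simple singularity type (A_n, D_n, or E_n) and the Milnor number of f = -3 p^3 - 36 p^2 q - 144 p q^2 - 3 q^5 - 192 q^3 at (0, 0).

Type E_{8}, Milnor number mu = 8.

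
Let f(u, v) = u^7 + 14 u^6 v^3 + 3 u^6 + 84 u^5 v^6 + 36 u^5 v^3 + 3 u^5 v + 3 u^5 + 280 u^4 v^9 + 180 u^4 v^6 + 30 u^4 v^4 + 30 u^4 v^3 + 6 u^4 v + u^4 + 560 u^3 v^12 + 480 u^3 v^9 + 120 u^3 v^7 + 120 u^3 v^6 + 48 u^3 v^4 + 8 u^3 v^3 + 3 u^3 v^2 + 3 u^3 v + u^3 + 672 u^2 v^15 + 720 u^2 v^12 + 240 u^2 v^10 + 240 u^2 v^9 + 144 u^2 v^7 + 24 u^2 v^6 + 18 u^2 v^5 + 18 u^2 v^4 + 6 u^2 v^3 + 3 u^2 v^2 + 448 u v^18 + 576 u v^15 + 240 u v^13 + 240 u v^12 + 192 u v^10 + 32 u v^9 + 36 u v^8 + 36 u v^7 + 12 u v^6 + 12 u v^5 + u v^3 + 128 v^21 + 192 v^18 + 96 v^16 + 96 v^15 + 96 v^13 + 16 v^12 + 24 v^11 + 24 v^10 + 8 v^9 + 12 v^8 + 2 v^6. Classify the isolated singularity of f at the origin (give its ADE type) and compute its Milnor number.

The Hessian of f at 0 is [[0, 0], [0, 0]] with rank 0, so corank 2. A Groebner basis of the Jacobian ideal J(f) in C{u,v} is {3*u^2 + v^4 + v^3, u^3, u^2*v - u^2 - v^3/3, 2*u^2 + u*v^2 + 2*v^3/3}; counting standard monomials gives mu = 7. Corank 2; j^3 = u^3 is a perfect cube, so E-series; the 4-jet and mu = 7 give E_7.

Type E_{7}, Milnor number mu = 7.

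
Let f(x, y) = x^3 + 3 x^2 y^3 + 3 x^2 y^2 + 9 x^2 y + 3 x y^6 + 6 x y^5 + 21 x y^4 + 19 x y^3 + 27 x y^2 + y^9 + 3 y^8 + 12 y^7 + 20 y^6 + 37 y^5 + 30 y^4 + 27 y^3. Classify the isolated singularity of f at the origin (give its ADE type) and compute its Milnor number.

The Hessian of f at 0 has rank 0. Corank 2; j^3 = (x + 3*y)^3 is a perfect cube, so E-series; the 4-jet and mu = 7 give E_7.

Type E_7, Milnor number mu = 7.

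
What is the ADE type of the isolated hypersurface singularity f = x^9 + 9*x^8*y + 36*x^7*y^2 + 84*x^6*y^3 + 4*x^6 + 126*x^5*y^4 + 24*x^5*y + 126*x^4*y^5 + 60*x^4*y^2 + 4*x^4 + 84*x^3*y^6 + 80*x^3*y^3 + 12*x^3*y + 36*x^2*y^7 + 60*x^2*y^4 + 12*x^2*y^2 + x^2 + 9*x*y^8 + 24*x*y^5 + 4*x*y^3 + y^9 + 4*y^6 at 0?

A_8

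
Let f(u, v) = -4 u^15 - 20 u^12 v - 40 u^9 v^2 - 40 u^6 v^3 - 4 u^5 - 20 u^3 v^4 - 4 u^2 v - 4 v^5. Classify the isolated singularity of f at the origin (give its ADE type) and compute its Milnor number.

Type D_{6}, Milnor number mu = 6.

The Hessian of f at 0 has rank 0. Corank 2; j^3 = -4*u^2*v has shape L^2 M (L != M), so D-series; mu = 6 gives D_6.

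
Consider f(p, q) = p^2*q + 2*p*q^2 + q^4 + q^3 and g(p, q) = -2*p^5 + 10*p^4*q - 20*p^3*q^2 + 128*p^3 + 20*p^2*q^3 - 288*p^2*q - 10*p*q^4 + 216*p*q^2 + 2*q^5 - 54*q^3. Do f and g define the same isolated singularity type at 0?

No.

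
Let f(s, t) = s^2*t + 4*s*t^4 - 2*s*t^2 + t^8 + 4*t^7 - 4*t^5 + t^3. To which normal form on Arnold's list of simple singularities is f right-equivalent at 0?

D_{9}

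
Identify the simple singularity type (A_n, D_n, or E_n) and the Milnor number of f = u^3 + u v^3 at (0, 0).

The Hessian of f at 0 is [[0, 0], [0, 0]] with rank 0, so corank 2. A Groebner basis of the Jacobian ideal J(f) in C{u,v} is {u^3, u*v^2, 3*u^2 + v^3}; counting standard monomials gives mu = 7. Corank 2; j^3 = u^3 is a perfect cube, so E-series; the 4-jet and mu = 7 give E_7.

Type E_{7}, Milnor number mu = 7.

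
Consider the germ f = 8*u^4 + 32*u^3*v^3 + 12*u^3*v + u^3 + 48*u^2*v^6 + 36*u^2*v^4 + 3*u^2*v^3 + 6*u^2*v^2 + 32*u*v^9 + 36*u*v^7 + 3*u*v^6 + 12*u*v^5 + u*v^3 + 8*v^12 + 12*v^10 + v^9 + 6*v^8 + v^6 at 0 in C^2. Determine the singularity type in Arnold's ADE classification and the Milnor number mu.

The Hessian of f at 0 is [[0, 0], [0, 0]] with rank 0, so corank 2. A Groebner basis of the Jacobian ideal J(f) in C{u,v} is {3*u^2/4 + v^4 + v^3/4, u^3, u^2*v - u^2/4 - v^3/12, u^2 + u*v^2 + v^3/3}; counting standard monomials gives mu = 7. Corank 2; j^3 = u^3 is a perfect cube, so E-series; the 4-jet and mu = 7 give E_7.

Type E7, Milnor number mu = 7.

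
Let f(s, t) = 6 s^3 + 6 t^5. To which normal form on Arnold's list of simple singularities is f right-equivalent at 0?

E_{8}

The Hessian of f at 0 has rank 0. Corank 2; j^3 = 6*s^3 is a perfect cube, so E-series; the 5-jet and mu = 8 give E_8.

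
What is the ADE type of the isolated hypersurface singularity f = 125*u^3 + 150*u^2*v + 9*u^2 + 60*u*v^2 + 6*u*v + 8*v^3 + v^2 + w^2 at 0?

A2

The Hessian of f at 0 has rank 2. Corank 1: A-series; mu = 2 gives A_2.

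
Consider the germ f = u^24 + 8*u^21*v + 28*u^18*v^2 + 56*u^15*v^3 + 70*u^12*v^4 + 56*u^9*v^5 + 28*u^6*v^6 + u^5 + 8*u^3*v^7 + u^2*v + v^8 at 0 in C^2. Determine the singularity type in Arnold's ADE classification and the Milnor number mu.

The Hessian of f at 0 is [[0, 0], [0, 0]] with rank 0, so corank 2. A Groebner basis of the Jacobian ideal J(f) in C{u,v} is {u^2/8 + v^7, u^3, u*v}; counting standard monomials gives mu = 9. Corank 2; j^3 = u^2*v has shape L^2 M (L != M), so D-series; mu = 9 gives D_9.

Type D9, Milnor number mu = 9.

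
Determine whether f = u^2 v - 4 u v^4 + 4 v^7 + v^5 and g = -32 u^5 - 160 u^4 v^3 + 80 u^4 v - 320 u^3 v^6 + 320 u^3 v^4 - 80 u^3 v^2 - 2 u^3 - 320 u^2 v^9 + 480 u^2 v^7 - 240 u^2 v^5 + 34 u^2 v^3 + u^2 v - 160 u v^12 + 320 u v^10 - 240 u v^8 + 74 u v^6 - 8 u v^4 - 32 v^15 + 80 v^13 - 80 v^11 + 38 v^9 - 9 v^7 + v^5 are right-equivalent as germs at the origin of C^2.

The Hessian of f at 0 has rank 0. Corank 2; j^3 = u^2*v has shape L^2 M (L != M), so D-series; mu = 6 gives D_6. The Hessian of g at 0 has rank 0. Corank 2; j^3 = -u^2*(2*u - v) has shape L^2 M (L != M), so D-series; mu = 6 gives D_6. Both have type D_6, hence right-equivalent.

Yes.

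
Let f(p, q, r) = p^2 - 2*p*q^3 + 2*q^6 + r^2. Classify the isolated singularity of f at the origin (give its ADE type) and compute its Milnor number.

Type A_5, Milnor number mu = 5.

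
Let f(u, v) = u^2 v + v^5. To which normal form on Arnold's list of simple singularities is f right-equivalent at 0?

D6

The Hessian of f at 0 is [[0, 0], [0, 0]] with rank 0, so corank 2. A Groebner basis of the Jacobian ideal J(f) in C{u,v} is {u^2/5 + v^4, u^3, u*v}; counting standard monomials gives mu = 6. Corank 2; j^3 = u^2*v has shape L^2 M (L != M), so D-series; mu = 6 gives D_6.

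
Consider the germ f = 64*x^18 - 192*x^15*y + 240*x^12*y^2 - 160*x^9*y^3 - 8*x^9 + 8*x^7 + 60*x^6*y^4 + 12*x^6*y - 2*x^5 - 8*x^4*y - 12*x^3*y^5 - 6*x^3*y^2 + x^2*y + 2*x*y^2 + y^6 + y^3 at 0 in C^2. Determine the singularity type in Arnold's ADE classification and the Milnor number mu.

Type D_{7}, Milnor number mu = 7.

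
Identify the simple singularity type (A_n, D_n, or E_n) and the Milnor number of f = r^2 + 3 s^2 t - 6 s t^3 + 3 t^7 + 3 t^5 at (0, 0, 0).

Type D_8, Milnor number mu = 8.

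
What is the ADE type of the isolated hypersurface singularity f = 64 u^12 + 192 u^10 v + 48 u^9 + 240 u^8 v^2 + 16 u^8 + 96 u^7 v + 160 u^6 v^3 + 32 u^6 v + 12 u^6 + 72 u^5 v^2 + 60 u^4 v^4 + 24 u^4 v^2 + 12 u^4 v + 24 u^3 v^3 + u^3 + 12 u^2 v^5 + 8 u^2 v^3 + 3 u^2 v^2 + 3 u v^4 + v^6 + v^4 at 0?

E_6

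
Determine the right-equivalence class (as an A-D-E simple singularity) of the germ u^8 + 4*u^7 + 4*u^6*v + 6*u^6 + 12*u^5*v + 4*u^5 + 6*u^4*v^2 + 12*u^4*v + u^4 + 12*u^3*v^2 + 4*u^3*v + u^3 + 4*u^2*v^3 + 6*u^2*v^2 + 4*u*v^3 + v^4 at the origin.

E_6

The Hessian of f at 0 is [[0, 0], [0, 0]] with rank 0, so corank 2. A Groebner basis of the Jacobian ideal J(f) in C{u,v} is {v^4, u*v^2 + v^3/3, u^2}; counting standard monomials gives mu = 6. Corank 2; j^3 = u^3 is a perfect cube, so E-series; the 4-jet and mu = 6 give E_6.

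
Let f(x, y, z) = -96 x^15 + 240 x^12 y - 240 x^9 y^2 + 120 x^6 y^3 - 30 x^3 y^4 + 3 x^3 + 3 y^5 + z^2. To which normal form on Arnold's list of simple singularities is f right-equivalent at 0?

The Hessian of f at 0 has rank 1. Corank 2; j^3 = 3*x^3 is a perfect cube, so E-series; the 5-jet and mu = 8 give E_8.

E_8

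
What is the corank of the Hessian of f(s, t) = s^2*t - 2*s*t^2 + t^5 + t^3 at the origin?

2

Hessian at 0 has rank 0.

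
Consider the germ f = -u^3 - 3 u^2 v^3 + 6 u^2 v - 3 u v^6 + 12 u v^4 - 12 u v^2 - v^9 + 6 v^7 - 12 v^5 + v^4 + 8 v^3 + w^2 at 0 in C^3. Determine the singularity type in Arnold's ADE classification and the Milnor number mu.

The Hessian of f at 0 has rank 1. Corank 2; j^3 = -(u - 2*v)^3 is a perfect cube, so E-series; the 4-jet and mu = 6 give E_6.

Type E_6, Milnor number mu = 6.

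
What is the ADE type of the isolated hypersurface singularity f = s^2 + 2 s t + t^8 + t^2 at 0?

A_{7}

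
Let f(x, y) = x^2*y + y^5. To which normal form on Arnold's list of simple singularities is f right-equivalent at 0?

The Hessian of f at 0 is [[0, 0], [0, 0]] with rank 0, so corank 2. A Groebner basis of the Jacobian ideal J(f) in C{x,y} is {x^2/5 + y^4, x^3, x*y}; counting standard monomials gives mu = 6. Corank 2; j^3 = x^2*y has shape L^2 M (L != M), so D-series; mu = 6 gives D_6.

D_6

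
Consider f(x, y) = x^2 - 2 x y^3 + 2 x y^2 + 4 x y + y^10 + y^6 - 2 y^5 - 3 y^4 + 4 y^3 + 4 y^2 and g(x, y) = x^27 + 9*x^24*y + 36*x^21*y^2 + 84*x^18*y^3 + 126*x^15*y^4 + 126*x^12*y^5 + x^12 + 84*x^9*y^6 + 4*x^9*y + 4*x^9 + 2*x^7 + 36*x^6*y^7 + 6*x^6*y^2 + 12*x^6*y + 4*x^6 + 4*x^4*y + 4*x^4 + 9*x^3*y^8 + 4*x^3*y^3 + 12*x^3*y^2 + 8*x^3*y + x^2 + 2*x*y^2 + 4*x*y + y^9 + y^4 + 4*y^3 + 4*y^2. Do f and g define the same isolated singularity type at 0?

The Hessian of f at 0 is [[2, 4], [4, 8]] with rank 1, so corank 1. A Groebner basis of the Jacobian ideal J(f) in C{x,y} is {x^4 + x^3/3 + 41*x^2*y + 259*x^2/3 + 785*x*y^2/3 + 1034*x*y/3 + 1084*x/3 + 2116*y^2/3 + 2168*y/3, x^3*y - x^3 - 14*x^2*y - 23*x^2 - 70*x*y^2 - 87*x*y - 87*x - 169*y^2 - 174*y, x^3/3 + x^2*y^2 + 3*x^2*y + 16*x^2/3 + 41*x*y^2/3 + 53*x*y/3 + 43*x/3 + 85*y^2/3 + 86*y/3, -x + y^3 - y^2 - 2*y}; counting standard monomials gives mu = 9. Corank 1: A-series; mu = 9 gives A_9. The Hessian of g at 0 is [[2, 4], [4, 8]] with rank 1, so corank 1. A Groebner basis of the Jacobian ideal J(g) in C{x,y} is {876647*x^2/8834752 + x*y^3 - 4152889*x*y^2/8834752 + 2348443*x*y/4417376 - 20015*x/1104344 - 569195*y^3/1104344 + 23093*y^2/35624 - 20015*y/552172, -9661*x^2/138043 + 57982*x*y^2/138043 - 48964*x*y/138043 + 2368*x/138043 + y^4 + 67756*y^3/138043 - 1836*y^2/4453 + 4736*y/138043, x^3 + 58425*x^2/552172 + 138593*x*y^2/4969548 - 24224*x*y/1242387 + 1180631*x/2484774 + 26591*y^3/2484774 + 115*y^2/8906 + 1180631*y/1242387, x^2*y - 183495*x^2/8834752 + 154500641*x*y^2/79512768 - 300883*x*y/39756384 - 806137*x/9939096 + 12517475*y^3/9939096 - 469*y^2/35624 - 806137*y/4969548}; counting standard monomials gives mu = 8. Corank 1: A-series; mu = 8 gives A_8. f is A_9 but g is A_8, hence not right-equivalent.

No.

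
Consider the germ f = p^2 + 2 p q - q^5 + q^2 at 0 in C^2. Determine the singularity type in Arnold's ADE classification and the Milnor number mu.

Type A4, Milnor number mu = 4.

The Hessian of f at 0 is [[2, 2], [2, 2]] with rank 1, so corank 1. A Groebner basis of the Jacobian ideal J(f) in C{p,q} is {q^4, p + q}; counting standard monomials gives mu = 4. Corank 1: A-series; mu = 4 gives A_4.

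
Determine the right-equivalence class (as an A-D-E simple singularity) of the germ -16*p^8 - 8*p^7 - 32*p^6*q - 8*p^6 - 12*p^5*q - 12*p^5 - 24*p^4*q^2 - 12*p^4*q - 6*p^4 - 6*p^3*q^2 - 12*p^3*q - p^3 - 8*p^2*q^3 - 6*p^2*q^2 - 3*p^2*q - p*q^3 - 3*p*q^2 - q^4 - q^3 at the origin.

E_{7}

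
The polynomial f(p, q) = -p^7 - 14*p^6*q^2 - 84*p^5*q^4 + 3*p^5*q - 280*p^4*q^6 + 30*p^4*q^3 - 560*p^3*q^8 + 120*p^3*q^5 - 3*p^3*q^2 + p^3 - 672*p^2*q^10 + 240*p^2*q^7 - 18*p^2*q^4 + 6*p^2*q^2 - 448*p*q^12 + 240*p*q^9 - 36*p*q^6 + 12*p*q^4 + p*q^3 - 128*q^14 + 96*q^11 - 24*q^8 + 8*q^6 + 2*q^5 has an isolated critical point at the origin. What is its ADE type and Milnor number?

Type E_{7}, Milnor number mu = 7.

The Hessian of f at 0 is [[0, 0], [0, 0]] with rank 0, so corank 2. A Groebner basis of the Jacobian ideal J(f) in C{p,q} is {-p^2/4 + q^4 - q^3/12, p^3, p^2*q + p^2/12 + q^3/36, p^2/2 + p*q^2 + q^3/6}; counting standard monomials gives mu = 7. Corank 2; j^3 = p^3 is a perfect cube, so E-series; the 4-jet and mu = 7 give E_7.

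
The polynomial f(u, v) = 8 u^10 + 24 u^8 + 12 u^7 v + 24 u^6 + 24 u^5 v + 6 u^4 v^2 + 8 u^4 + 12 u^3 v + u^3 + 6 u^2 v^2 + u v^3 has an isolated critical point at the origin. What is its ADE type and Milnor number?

The Hessian of f at 0 has rank 0. Corank 2; j^3 = u^3 is a perfect cube, so E-series; the 4-jet and mu = 7 give E_7.

Type E_{7}, Milnor number mu = 7.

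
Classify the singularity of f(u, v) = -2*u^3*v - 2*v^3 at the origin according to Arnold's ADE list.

E_{7}

The Hessian of f at 0 is [[0, 0], [0, 0]] with rank 0, so corank 2. A Groebner basis of the Jacobian ideal J(f) in C{u,v} is {u^3 + 3*v^2, u^2*v, v^3}; counting standard monomials gives mu = 7. Corank 2; j^3 = -2*v^3 is a perfect cube, so E-series; the 4-jet and mu = 7 give E_7.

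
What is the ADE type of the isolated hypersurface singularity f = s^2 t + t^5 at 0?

The Hessian of f at 0 has rank 0. Corank 2; j^3 = s^2*t has shape L^2 M (L != M), so D-series; mu = 6 gives D_6.

D6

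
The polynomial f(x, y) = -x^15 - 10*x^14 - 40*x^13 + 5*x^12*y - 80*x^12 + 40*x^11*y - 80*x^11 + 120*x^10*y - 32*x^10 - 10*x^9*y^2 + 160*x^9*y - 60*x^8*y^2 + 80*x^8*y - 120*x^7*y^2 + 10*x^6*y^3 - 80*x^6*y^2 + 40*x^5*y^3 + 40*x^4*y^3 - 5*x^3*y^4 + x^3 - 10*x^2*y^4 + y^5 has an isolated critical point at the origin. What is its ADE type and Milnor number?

Type E_{8}, Milnor number mu = 8.

The Hessian of f at 0 has rank 0. Corank 2; j^3 = x^3 is a perfect cube, so E-series; the 5-jet and mu = 8 give E_8.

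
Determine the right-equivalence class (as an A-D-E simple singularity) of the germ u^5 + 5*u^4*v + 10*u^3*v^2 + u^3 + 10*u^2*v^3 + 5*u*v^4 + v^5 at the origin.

E8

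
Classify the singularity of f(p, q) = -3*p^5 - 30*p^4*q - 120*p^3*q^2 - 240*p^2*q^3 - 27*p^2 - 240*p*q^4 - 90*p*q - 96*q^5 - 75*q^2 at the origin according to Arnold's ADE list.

The Hessian of f at 0 is [[-54, -90], [-90, -150]] with rank 1, so corank 1. A Groebner basis of the Jacobian ideal J(f) in C{p,q} is {q^4, p + 5*q/3}; counting standard monomials gives mu = 4. Corank 1: A-series; mu = 4 gives A_4.

A_{4}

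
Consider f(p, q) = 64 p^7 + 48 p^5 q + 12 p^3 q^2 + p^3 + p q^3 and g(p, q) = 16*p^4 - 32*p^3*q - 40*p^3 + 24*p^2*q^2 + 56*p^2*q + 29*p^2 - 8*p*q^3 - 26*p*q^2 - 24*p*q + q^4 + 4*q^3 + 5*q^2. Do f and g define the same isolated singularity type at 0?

No.

The Hessian of f at 0 is [[0, 0], [0, 0]] with rank 0, so corank 2. A Groebner basis of the Jacobian ideal J(f) in C{p,q} is {p^3, p*q^2, 3*p^2 + q^3}; counting standard monomials gives mu = 7. Corank 2; j^3 = p^3 is a perfect cube, so E-series; the 4-jet and mu = 7 give E_7. The Hessian of g at 0 is [[58, -24], [-24, 10]] with rank 2, so corank 0. A Groebner basis of the Jacobian ideal J(g) in C{p,q} is {p, q}; counting standard monomials gives mu = 1. Corank 0: nondegenerate Morse point, so A_1. f is E_7 but g is A_1, hence not right-equivalent.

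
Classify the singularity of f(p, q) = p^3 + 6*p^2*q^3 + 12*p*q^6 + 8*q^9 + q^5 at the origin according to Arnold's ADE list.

E_8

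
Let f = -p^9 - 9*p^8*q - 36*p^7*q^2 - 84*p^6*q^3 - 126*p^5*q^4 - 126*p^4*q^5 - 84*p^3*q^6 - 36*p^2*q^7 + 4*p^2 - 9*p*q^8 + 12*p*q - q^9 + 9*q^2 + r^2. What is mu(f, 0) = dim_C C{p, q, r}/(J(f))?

The Hessian of f at 0 is [[8, 12, 0], [12, 18, 0], [0, 0, 2]] with rank 2, so corank 1. A Groebner basis of the Jacobian ideal J(f) in C{p,q,r} is {q^8, p + 3*q/2, r}; counting standard monomials gives mu = 8. Corank 1: A-series; mu = 8 gives A_8.

8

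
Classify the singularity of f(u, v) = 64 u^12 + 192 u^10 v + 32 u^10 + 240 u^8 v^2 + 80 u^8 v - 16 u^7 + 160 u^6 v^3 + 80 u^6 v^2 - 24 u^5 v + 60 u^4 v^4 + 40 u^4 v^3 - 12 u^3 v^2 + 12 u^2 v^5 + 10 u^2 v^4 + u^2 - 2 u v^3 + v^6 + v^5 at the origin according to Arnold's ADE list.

A_{4}

The Hessian of f at 0 is [[2, 0], [0, 0]] with rank 1, so corank 1. A Groebner basis of the Jacobian ideal J(f) in C{u,v} is {-u + v^3, u^2, u*v}; counting standard monomials gives mu = 4. Corank 1: A-series; mu = 4 gives A_4.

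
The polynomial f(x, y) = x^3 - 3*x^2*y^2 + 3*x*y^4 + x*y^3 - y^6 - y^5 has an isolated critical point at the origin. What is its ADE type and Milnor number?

Type E_7, Milnor number mu = 7.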